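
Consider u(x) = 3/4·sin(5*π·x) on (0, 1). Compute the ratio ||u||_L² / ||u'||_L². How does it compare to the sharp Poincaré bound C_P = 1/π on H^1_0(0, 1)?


||u||_L² / ||u'||_L² = 1/(5*π) < C_P = 1/π.

u(x) = 3/4·sin(5*π·x), so u'(x) = 15*π*cos(5*π*x)/4.
Writing u(x) = A·sin(kπx/L) with A = 3/4 and k = 5, use ∫_0^L sin²(kπx/L) dx = L/2 and ∫_0^L cos²(kπx/L) dx = L/2.
u² = 9/16·sin²(5*π·x) and (u')² = 225*π^2/16·cos²(5*π·x), and each of sin², cos² integrates to L/2 = 1/2 over (0, 1).
∫_0^1 u² dx = 9/32, so ||u||_L² = 3*sqrt(2)/8.
∫_0^1 (u')² dx = 225*π^2/32, so ||u'||_L² = 15*sqrt(2)*π/8.
Ratio ||u||_L² / ||u'||_L² = 1/(5*π).
Sharp Poincaré constant on H^1_0(0, 1) is C_P = L/π = 1/π, achieved by sin(π·x).
This is the k = 5 harmonic; the ratio L/(kπ) is strictly less than C_P = L/π, consistent with the sharp inequality ||u||_L² ≤ C_P ||u'||_L².


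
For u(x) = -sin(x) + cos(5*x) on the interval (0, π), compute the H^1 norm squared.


||u||_{H^1(0,π)}^2 = 14*π

u'(x) = -5*sin(5*x) - cos(x).
Expand u² and (u')² and integrate term by term on (0, π), using: for integers n ≥ 1, ∫_0^π sin²(nx) dx = ∫_0^π cos²(nx) dx = π/2; for n ≠ n', ∫_0^π sin(nx)sin(n'x) dx = ∫_0^π cos(nx)cos(n'x) dx = 0; and by product-to-sum, ∫_0^π sin(nx)cos(n'x) dx = ½∫_0^π [sin((n+n')x) + sin((n−n')x)] dx, which is 0 when n+n' is even and 2n/(n²−n'²) when n+n' is odd (it need not vanish on (0, π)).
  u² squared terms: (-1)²·∫sin(x)² dx = 1·π/2 = π/2;  (1)²·∫cos(5x)² dx = 1·π/2 = π/2.
  u² cross terms: 2·(-1)·(1)·∫sin(x)·cos(5x) dx = -2·(0) = 0.
  So ∫_0^π u² dx = π/2 + π/2 + 0 = π.
  (u')² squared terms: (-1)²·∫cos(x)² dx = 1·π/2 = π/2;  (-5)²·∫sin(5x)² dx = 25·π/2 = 25*π/2.
  (u')² cross terms: 2·(-1)·(-5)·∫cos(x)·sin(5x) dx = 10·(0) = 0.
  So ∫_0^π (u')² dx = π/2 + 25*π/2 + 0 = 13*π.
||u||_{H^1}^2 = (π) + (13*π) = 14*π.


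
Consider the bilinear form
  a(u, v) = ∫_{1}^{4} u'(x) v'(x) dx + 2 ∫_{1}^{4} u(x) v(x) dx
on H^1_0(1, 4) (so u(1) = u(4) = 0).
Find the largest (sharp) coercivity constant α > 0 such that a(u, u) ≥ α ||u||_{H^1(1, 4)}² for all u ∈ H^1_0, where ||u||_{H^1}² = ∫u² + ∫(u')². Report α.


α = 1

Coercivity of a(·,·) on H^1_0(1, 4) means a(u, u) ≥ α ||u||_{H^1}² for every u ∈ H^1_0.
The interval has length L = 3, and Poincaré/coercivity depend only on L. Here a(u, u) = ∫(u')² + (2)·∫u².
Here c = 2 ≥ 1, so a(u,u) = ∫(u')² + c∫u² ≥ ∫(u')² + ∫u² = ||u||_{H^1}², i.e. α = 1 works. No larger α is possible: a(u,u) ≥ α||u||_{H^1}² means (1−α)∫(u')² ≥ (α−c)∫u², and for the modes u_n = sin(nπ(x−x₀)/L) (x₀ the left endpoint) one has ∫u_n²/∫(u_n')² = (L/(nπ))² → 0, so a(u_n,u_n)/||u_n||_{H^1}² → 1. Hence the optimal constant is α = 1.
Therefore α = 1.


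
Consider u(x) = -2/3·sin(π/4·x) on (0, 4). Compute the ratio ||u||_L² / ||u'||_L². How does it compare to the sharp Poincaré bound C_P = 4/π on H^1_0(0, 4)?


||u||_L² / ||u'||_L² = 4/π = C_P.

u(x) = -2/3·sin(π/4·x), so u'(x) = -π*cos(π*x/4)/6.
Writing u(x) = A·sin(kπx/L) with A = -2/3 and k = 1, use ∫_0^L sin²(kπx/L) dx = L/2 and ∫_0^L cos²(kπx/L) dx = L/2.
u² = 4/9·sin²(π/4·x) and (u')² = π^2/36·cos²(π/4·x), and each of sin², cos² integrates to L/2 = 2 over (0, 4).
∫_0^4 u² dx = 8/9, so ||u||_L² = 2*sqrt(2)/3.
∫_0^4 (u')² dx = π^2/18, so ||u'||_L² = sqrt(2)*π/6.
Ratio ||u||_L² / ||u'||_L² = 4/π.
Sharp Poincaré constant on H^1_0(0, 4) is C_P = L/π = 4/π, achieved by sin(π/4·x).
This is the k = 1 eigenfunction (up to amplitude), so the ratio equals the sharp Poincaré constant exactly.


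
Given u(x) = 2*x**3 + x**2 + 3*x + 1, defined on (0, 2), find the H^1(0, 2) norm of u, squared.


||u||_{H^1}^2 = 79528/105

The H^1 norm (squared) on an interval (0, L) is
  ||u||_{H^1}^2 = ∫_0^L u(x)^2 dx + ∫_0^L u'(x)^2 dx.
Compute u'(x) = 6*x**2 + 2*x + 3.
Then u(x)^2 = 4*x**6 + 4*x**5 + 13*x**4 + 10*x**3 + 11*x**2 + 6*x + 1 and u'(x)^2 = 36*x**4 + 24*x**3 + 40*x**2 + 12*x + 9.
Integrate each monomial from 0 to 2 using ∫_0^2 c·x^n dx = c·2^(n+1)/(n+1):
  ∫_0^2 u(x)^2 dx = ∫_0^2 (4*x^6 + 4*x^5 + 13*x^4 + 10*x^3 + 11*x^2 + 6*x + 1) dx. Term by term:
    ∫_0^2 4*x^6 dx = 512/7;  ∫_0^2 4*x^5 dx = 128/3;  ∫_0^2 13*x^4 dx = 416/5;
    ∫_0^2 10*x^3 dx = 40;  ∫_0^2 11*x^2 dx = 88/3;  ∫_0^2 6*x dx = 12;
    ∫_0^2 1 dx = 2.
  Sum: 512/7 + 128/3 + 416/5 + 40 + 88/3 + 12 + 2 = 9882/35.
  ∫_0^2 u'(x)^2 dx = ∫_0^2 (36*x^4 + 24*x^3 + 40*x^2 + 12*x + 9) dx. Term by term:
    ∫_0^2 36*x^4 dx = 1152/5;  ∫_0^2 24*x^3 dx = 96;  ∫_0^2 40*x^2 dx = 320/3;
    ∫_0^2 12*x dx = 24;  ∫_0^2 9 dx = 18.
  Sum: 1152/5 + 96 + 320/3 + 24 + 18 = 7126/15.
Adding: ||u||_{H^1}^2 = 9882/35 + 7126/15 = 79528/105.


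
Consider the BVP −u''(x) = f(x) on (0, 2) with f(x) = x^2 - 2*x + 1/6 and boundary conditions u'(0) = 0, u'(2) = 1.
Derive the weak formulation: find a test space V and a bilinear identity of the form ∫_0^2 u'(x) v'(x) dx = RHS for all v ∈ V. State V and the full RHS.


V = H^1(0, 2) (v unrestricted at boundary; u is determined up to an additive constant); weak form: ∫_0^2 u'v' dx = ∫_0^2 (x^2 - 2*x + 1/6) v dx + v(2) for all v ∈ V.

Multiply both sides by a test function v and integrate from 0 to 2:
  ∫_0^2 −u''(x) v(x) dx = ∫_0^2 f(x) v(x) dx.
Integrate the LHS by parts once:
  ∫_0^2 −u'' v dx = −[u'(x) v(x)]_0^2 + ∫_0^2 u'(x) v'(x) dx.
Thus ∫_0^2 u'(x) v'(x) dx = ∫_0^2 f(x) v(x) dx + [u'(x) v(x)]_0^2.
Choose V so that boundary terms are either known or forced to vanish.
u has inhomogeneous Neumann u'(0) = 0, u'(2) = 1. [u' v]_0^2 = (1)·v(2) − (0)·v(0) = v(2). Take V = H^1(0, 2); boundary term becomes part of RHS.
Weak formulation: find u (satisfying any essential BC) such that ∫_0^2 u'(x) v'(x) dx = ∫_0^2 f v dx + v(2) for all v ∈ V (Neumann data are natural BCs: they enter the RHS as boundary terms).
Substituting f(x) = x^2 - 2*x + 1/6, the right-hand side is ∫_0^2 (x^2 - 2*x + 1/6) v dx + v(2).
Compatibility check (pure Neumann): taking v ≡ 1 ∈ V gives 0 = ∫_0^2 f dx + (1) − (0), i.e. ∫_0^2 f dx must equal u'(0) − u'(2) = -1. Indeed ∫_0^2 (x^2 - 2*x + 1/6) dx = -1, so the data are compatible. The solution is then unique only up to an additive constant (fix it e.g. by requiring ∫_0^2 u dx = 0).


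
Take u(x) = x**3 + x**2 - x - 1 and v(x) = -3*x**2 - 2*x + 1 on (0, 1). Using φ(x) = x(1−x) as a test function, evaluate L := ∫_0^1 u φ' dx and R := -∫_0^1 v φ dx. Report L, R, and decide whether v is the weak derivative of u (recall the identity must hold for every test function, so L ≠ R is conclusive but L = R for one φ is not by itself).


LHS = -3/20, RHS = 3/20. No, v is not the weak derivative of u.

u(x) = x**3 + x**2 - x - 1, classical derivative u'(x) = 3*x**2 + 2*x - 1.
φ(x) = x(1−x), so φ'(x) = 1 - 2*x.
Note φ(0) = φ(1) = 0, so the boundary term u·φ vanishes.
LHS = ∫_0^1 u(x) φ'(x) dx = ∫_0^1 (-2*x^4 - x^3 + 3*x^2 + x - 1) dx. Term by term:
  ∫_0^1 -2*x^4 dx = -2/5;  ∫_0^1 -x^3 dx = -1/4;  ∫_0^1 3*x^2 dx = 1;
  ∫_0^1 x dx = 1/2;  ∫_0^1 -1 dx = -1.
Sum: -2/5 − 1/4 + 1 + 1/2 − 1 = -3/20.
So LHS = -3/20.
∫_0^1 v(x) φ(x) dx = ∫_0^1 (3*x^4 - x^3 - 3*x^2 + x) dx. Term by term:
  ∫_0^1 3*x^4 dx = 3/5;  ∫_0^1 -x^3 dx = -1/4;  ∫_0^1 -3*x^2 dx = -1;
  ∫_0^1 x dx = 1/2.
Sum: 3/5 − 1/4 − 1 + 1/2 = -3/20.
So RHS = -∫_0^1 v(x) φ(x) dx = 3/20.
LHS − RHS = -3/10 ≠ 0, so the identity fails.
(For a valid weak derivative the identity must hold for EVERY test function, in particular this one. The failure shows v is NOT the weak derivative of u.)
Correct weak derivative would be u'(x) = 3*x**2 + 2*x - 1.


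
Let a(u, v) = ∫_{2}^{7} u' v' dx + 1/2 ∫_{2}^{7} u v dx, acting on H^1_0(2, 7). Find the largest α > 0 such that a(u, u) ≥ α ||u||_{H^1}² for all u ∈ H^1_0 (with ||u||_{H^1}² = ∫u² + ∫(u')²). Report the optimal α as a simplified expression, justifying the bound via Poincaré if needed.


α = (π^2 + 25/2)/(π^2 + 25)

Coercivity of a(·,·) on H^1_0(2, 7) means a(u, u) ≥ α ||u||_{H^1}² for every u ∈ H^1_0.
The interval has length L = 5, and Poincaré/coercivity depend only on L. Here a(u, u) = ∫(u')² + (1/2)·∫u².
Here 0 < c = 1/2 < 1. The condition a(u,u) ≥ α||u||_{H^1}² reads (1−α)∫(u')² ≥ (α−c)∫u². Any admissible α is ≤ 1 (rapidly oscillating u have ∫u²/∫(u')² → 0), and α = 1 would force 0 ≥ (1−c)∫u², impossible since c < 1; so 1−α > 0. By the sharp Poincaré inequality on H^1_0 of an interval of length L, ∫(u')² ≥ (π/L)²∫u² with equality for the first sine mode sin(π(x−x₀)/L) (x₀ the left endpoint), so the inequality holds for all u iff (1−α)(π/L)² ≥ α − c, i.e. α ≤ ((π/L)² + c)/((π/L)² + 1) = (1 + c(L/π)²)/(1 + (L/π)²). With (π/L)² = π^2/25 and c = 1/2, the largest admissible constant is α = ((π/L)² + c)/((π/L)² + 1).
Simplifying, α = (π^2 + 25/2)/(π^2 + 25).


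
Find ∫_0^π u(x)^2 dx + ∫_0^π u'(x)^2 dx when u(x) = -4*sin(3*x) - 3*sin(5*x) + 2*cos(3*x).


||u||_{H^1(0,π)}^2 = 217*π

u'(x) = -6*sin(3*x) - 12*cos(3*x) - 15*cos(5*x).
Expand u² and (u')² and integrate term by term on (0, π), using: for integers n ≥ 1, ∫_0^π sin²(nx) dx = ∫_0^π cos²(nx) dx = π/2; for n ≠ n', ∫_0^π sin(nx)sin(n'x) dx = ∫_0^π cos(nx)cos(n'x) dx = 0; and by product-to-sum, ∫_0^π sin(nx)cos(n'x) dx = ½∫_0^π [sin((n+n')x) + sin((n−n')x)] dx, which is 0 when n+n' is even and 2n/(n²−n'²) when n+n' is odd (it need not vanish on (0, π)).
  u² squared terms: (-4)²·∫sin(3x)² dx = 16·π/2 = 8*π;  (-3)²·∫sin(5x)² dx = 9·π/2 = 9*π/2;  (2)²·∫cos(3x)² dx = 4·π/2 = 2*π.
  u² cross terms: 2·(-4)·(-3)·∫sin(3x)·sin(5x) dx = 24·(0) = 0;  2·(-4)·(2)·∫sin(3x)·cos(3x) dx = -16·(0) = 0;  2·(-3)·(2)·∫sin(5x)·cos(3x) dx = -12·(0) = 0.
  So ∫_0^π u² dx = 8*π + 9*π/2 + 2*π + 0 + 0 + 0 = 29*π/2.
  (u')² squared terms: (-15)²·∫cos(5x)² dx = 225·π/2 = 225*π/2;  (-12)²·∫cos(3x)² dx = 144·π/2 = 72*π;  (-6)²·∫sin(3x)² dx = 36·π/2 = 18*π.
  (u')² cross terms: 2·(-15)·(-12)·∫cos(5x)·cos(3x) dx = 360·(0) = 0;  2·(-15)·(-6)·∫cos(5x)·sin(3x) dx = 180·(0) = 0;  2·(-12)·(-6)·∫cos(3x)·sin(3x) dx = 144·(0) = 0.
  So ∫_0^π (u')² dx = 225*π/2 + 72*π + 18*π + 0 + 0 + 0 = 405*π/2.
||u||_{H^1}^2 = (29*π/2) + (405*π/2) = 217*π.


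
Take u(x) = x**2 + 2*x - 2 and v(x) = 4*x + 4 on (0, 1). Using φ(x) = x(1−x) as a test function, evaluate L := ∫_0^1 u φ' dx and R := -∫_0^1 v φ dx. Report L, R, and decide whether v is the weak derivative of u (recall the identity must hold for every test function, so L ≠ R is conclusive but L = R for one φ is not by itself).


LHS = -1/2, RHS = -1. No, v is not the weak derivative of u.

u(x) = x**2 + 2*x - 2, classical derivative u'(x) = 2*x + 2.
φ(x) = x(1−x), so φ'(x) = 1 - 2*x.
Note φ(0) = φ(1) = 0, so the boundary term u·φ vanishes.
LHS = ∫_0^1 u(x) φ'(x) dx = ∫_0^1 (-2*x^3 - 3*x^2 + 6*x - 2) dx. Term by term:
  ∫_0^1 -2*x^3 dx = -1/2;  ∫_0^1 -3*x^2 dx = -1;  ∫_0^1 6*x dx = 3;
  ∫_0^1 -2 dx = -2.
Sum: -1/2 − 1 + 3 − 2 = -1/2.
So LHS = -1/2.
∫_0^1 v(x) φ(x) dx = ∫_0^1 (-4*x^3 + 4*x) dx. Term by term:
  ∫_0^1 -4*x^3 dx = -1;  ∫_0^1 4*x dx = 2.
Sum: -1 + 2 = 1.
So RHS = -∫_0^1 v(x) φ(x) dx = -1.
LHS − RHS = 1/2 ≠ 0, so the identity fails.
(For a valid weak derivative the identity must hold for EVERY test function, in particular this one. The failure shows v is NOT the weak derivative of u.)
Correct weak derivative would be u'(x) = 2*x + 2.


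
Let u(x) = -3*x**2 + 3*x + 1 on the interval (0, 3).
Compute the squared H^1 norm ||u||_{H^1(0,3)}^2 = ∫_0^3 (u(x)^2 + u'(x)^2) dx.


||u||_{H^1}^2 = 3189/10

The H^1 norm (squared) on an interval (0, L) is
  ||u||_{H^1}^2 = ∫_0^L u(x)^2 dx + ∫_0^L u'(x)^2 dx.
Compute u'(x) = 3 - 6*x.
Then u(x)^2 = 9*x**4 - 18*x**3 + 3*x**2 + 6*x + 1 and u'(x)^2 = 36*x**2 - 36*x + 9.
Integrate each monomial from 0 to 3 using ∫_0^3 c·x^n dx = c·3^(n+1)/(n+1):
  ∫_0^3 u(x)^2 dx = ∫_0^3 (9*x^4 - 18*x^3 + 3*x^2 + 6*x + 1) dx. Term by term:
    ∫_0^3 9*x^4 dx = 2187/5;  ∫_0^3 -18*x^3 dx = -729/2;  ∫_0^3 3*x^2 dx = 27;
    ∫_0^3 6*x dx = 27;  ∫_0^3 1 dx = 3.
  Sum: 2187/5 − 729/2 + 27 + 27 + 3 = 1299/10.
  ∫_0^3 u'(x)^2 dx = ∫_0^3 (36*x^2 - 36*x + 9) dx. Term by term:
    ∫_0^3 36*x^2 dx = 324;  ∫_0^3 -36*x dx = -162;  ∫_0^3 9 dx = 27.
  Sum: 324 − 162 + 27 = 189.
Adding: ||u||_{H^1}^2 = 1299/10 + 189 = 3189/10.


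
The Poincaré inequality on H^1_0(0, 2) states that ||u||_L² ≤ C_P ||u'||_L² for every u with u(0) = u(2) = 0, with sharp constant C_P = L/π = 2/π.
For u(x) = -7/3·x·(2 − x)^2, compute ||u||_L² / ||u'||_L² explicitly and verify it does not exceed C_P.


||u||_L² / ||u'||_L² = sqrt(14)/7 < C_P = 2/π.

u(x) = -7/3·x·(2 − x)^2, so u'(x) = -7*x^2 + 56*x/3 - 28/3.
u(x) = -7/3·x·(2 − x)^2 vanishes at x = 0 and x = 2, so u ∈ H^1_0(0, 2). Differentiate via the product rule and integrate the resulting polynomials term by term.
  ∫_0^2 u² dx = ∫_0^2 (49*x^6/9 - 392*x^5/9 + 392*x^4/3 - 1568*x^3/9 + 784*x^2/9) dx. Term by term:
    ∫_0^2 49*x^6/9 dx = 896/9;  ∫_0^2 -392*x^5/9 dx = -12544/27;  ∫_0^2 392*x^4/3 dx = 12544/15;
    ∫_0^2 -1568*x^3/9 dx = -6272/9;  ∫_0^2 784*x^2/9 dx = 6272/27.
  Sum: 896/9 − 12544/27 + 12544/15 − 6272/9 + 6272/27 = 896/135.
  ∫_0^2 (u')² dx = ∫_0^2 (49*x^4 - 784*x^3/3 + 4312*x^2/9 - 3136*x/9 + 784/9) dx. Term by term:
    ∫_0^2 49*x^4 dx = 1568/5;  ∫_0^2 -784*x^3/3 dx = -3136/3;  ∫_0^2 4312*x^2/9 dx = 34496/27;
    ∫_0^2 -3136*x/9 dx = -6272/9;  ∫_0^2 784/9 dx = 1568/9.
  Sum: 1568/5 − 3136/3 + 34496/27 − 6272/9 + 1568/9 = 3136/135.
∫_0^2 u² dx = 896/135, so ||u||_L² = 8*sqrt(210)/45.
∫_0^2 (u')² dx = 3136/135, so ||u'||_L² = 56*sqrt(15)/45.
Ratio ||u||_L² / ||u'||_L² = sqrt(14)/7.
Sharp Poincaré constant on H^1_0(0, 2) is C_P = L/π = 2/π, achieved by sin(π/2·x).
A polynomial bump cannot attain the sharp Poincaré constant (only the first sine eigenfunction does), so the ratio is strictly less than C_P, consistent with ||u||_L² ≤ C_P ||u'||_L².


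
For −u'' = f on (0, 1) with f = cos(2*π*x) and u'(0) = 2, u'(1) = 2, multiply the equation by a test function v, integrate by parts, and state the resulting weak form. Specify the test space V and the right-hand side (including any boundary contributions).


V = H^1(0, 1) (v unrestricted at boundary; u is determined up to an additive constant); weak form: ∫_0^1 u'v' dx = ∫_0^1 (cos(2*π*x)) v dx + 2·v(1) − 2·v(0) for all v ∈ V.

Multiply both sides by a test function v and integrate from 0 to 1:
  ∫_0^1 −u''(x) v(x) dx = ∫_0^1 f(x) v(x) dx.
Integrate the LHS by parts once:
  ∫_0^1 −u'' v dx = −[u'(x) v(x)]_0^1 + ∫_0^1 u'(x) v'(x) dx.
Thus ∫_0^1 u'(x) v'(x) dx = ∫_0^1 f(x) v(x) dx + [u'(x) v(x)]_0^1.
Choose V so that boundary terms are either known or forced to vanish.
u has inhomogeneous Neumann u'(0) = 2, u'(1) = 2. [u' v]_0^1 = (2)·v(1) − (2)·v(0) = 2·v(1) − 2·v(0). Take V = H^1(0, 1); boundary term becomes part of RHS.
Weak formulation: find u (satisfying any essential BC) such that ∫_0^1 u'(x) v'(x) dx = ∫_0^1 f v dx + 2·v(1) − 2·v(0) for all v ∈ V (Neumann data are natural BCs: they enter the RHS as boundary terms).
Substituting f(x) = cos(2*π*x), the right-hand side is ∫_0^1 (cos(2*π*x)) v dx + 2·v(1) − 2·v(0).
Compatibility check (pure Neumann): taking v ≡ 1 ∈ V gives 0 = ∫_0^1 f dx + (2) − (2), i.e. ∫_0^1 f dx must equal u'(0) − u'(1) = 0. Indeed ∫_0^1 (cos(2*π*x)) dx = 0, so the data are compatible. The solution is then unique only up to an additive constant (fix it e.g. by requiring ∫_0^1 u dx = 0).


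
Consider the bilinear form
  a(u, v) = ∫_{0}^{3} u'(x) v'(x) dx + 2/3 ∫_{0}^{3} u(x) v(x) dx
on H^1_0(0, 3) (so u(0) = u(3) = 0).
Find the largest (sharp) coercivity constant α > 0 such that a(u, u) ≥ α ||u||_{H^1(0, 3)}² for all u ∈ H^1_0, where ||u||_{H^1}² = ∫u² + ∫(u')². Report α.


α = (6 + π^2)/(9 + π^2)

Coercivity of a(·,·) on H^1_0(0, 3) means a(u, u) ≥ α ||u||_{H^1}² for every u ∈ H^1_0.
The interval has length L = 3, and Poincaré/coercivity depend only on L. Here a(u, u) = ∫(u')² + (2/3)·∫u².
Here 0 < c = 2/3 < 1. The condition a(u,u) ≥ α||u||_{H^1}² reads (1−α)∫(u')² ≥ (α−c)∫u². Any admissible α is ≤ 1 (rapidly oscillating u have ∫u²/∫(u')² → 0), and α = 1 would force 0 ≥ (1−c)∫u², impossible since c < 1; so 1−α > 0. By the sharp Poincaré inequality on H^1_0 of an interval of length L, ∫(u')² ≥ (π/L)²∫u² with equality for the first sine mode sin(π(x−x₀)/L) (x₀ the left endpoint), so the inequality holds for all u iff (1−α)(π/L)² ≥ α − c, i.e. α ≤ ((π/L)² + c)/((π/L)² + 1) = (1 + c(L/π)²)/(1 + (L/π)²). With (π/L)² = π^2/9 and c = 2/3, the largest admissible constant is α = ((π/L)² + c)/((π/L)² + 1).
Simplifying, α = (6 + π^2)/(9 + π^2).


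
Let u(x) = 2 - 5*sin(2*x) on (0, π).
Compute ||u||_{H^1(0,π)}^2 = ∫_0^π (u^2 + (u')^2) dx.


||u||_{H^1(0,π)}^2 = 133*π/2

u'(x) = -10*cos(2*x).
Expand u² and (u')² and integrate term by term on (0, π), using: for integers n ≥ 1, ∫_0^π sin²(nx) dx = ∫_0^π cos²(nx) dx = π/2; for n ≠ n', ∫_0^π sin(nx)sin(n'x) dx = ∫_0^π cos(nx)cos(n'x) dx = 0; and by product-to-sum, ∫_0^π sin(nx)cos(n'x) dx = ½∫_0^π [sin((n+n')x) + sin((n−n')x)] dx, which is 0 when n+n' is even and 2n/(n²−n'²) when n+n' is odd (it need not vanish on (0, π)). For the constant mode: ∫_0^π 1 dx = π, ∫_0^π cos(nx) dx = 0, ∫_0^π sin(nx) dx = (1−(−1)^n)/n.
  u² squared terms: (2)²·∫1 dx = 4·π = 4*π;  (-5)²·∫sin(2x)² dx = 25·π/2 = 25*π/2.
  u² cross terms: 2·(2)·(-5)·∫1·sin(2x) dx = -20·(0) = 0.
  So ∫_0^π u² dx = 4*π + 25*π/2 + 0 = 33*π/2.
  (u')² squared terms: (-10)²·∫cos(2x)² dx = 100·π/2 = 50*π.
  So ∫_0^π (u')² dx = 50*π.
||u||_{H^1}^2 = (33*π/2) + (50*π) = 133*π/2.


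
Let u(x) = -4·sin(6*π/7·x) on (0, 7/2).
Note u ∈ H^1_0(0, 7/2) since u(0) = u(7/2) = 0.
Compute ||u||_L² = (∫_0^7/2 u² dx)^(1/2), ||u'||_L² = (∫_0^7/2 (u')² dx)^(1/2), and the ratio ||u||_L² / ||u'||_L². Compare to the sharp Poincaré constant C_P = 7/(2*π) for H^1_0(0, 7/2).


||u||_L² / ||u'||_L² = 7/(6*π) < C_P = 7/(2*π).

u(x) = -4·sin(6*π/7·x), so u'(x) = -24*π*cos(6*π*x/7)/7.
Writing u(x) = A·sin(kπx/L) with A = -4 and k = 3, use ∫_0^L sin²(kπx/L) dx = L/2 and ∫_0^L cos²(kπx/L) dx = L/2.
u² = 16·sin²(6*π/7·x) and (u')² = 576*π^2/49·cos²(6*π/7·x), and each of sin², cos² integrates to L/2 = 7/4 over (0, 7/2).
∫_0^7/2 u² dx = 28, so ||u||_L² = 2*sqrt(7).
∫_0^7/2 (u')² dx = 144*π^2/7, so ||u'||_L² = 12*sqrt(7)*π/7.
Ratio ||u||_L² / ||u'||_L² = 7/(6*π).
Sharp Poincaré constant on H^1_0(0, 7/2) is C_P = L/π = 7/(2*π), achieved by sin(2*π/7·x).
This is the k = 3 harmonic; the ratio L/(kπ) is strictly less than C_P = L/π, consistent with the sharp inequality ||u||_L² ≤ C_P ||u'||_L².


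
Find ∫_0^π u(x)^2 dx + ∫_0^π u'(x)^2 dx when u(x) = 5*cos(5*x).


||u||_{H^1(0,π)}^2 = 325*π

u'(x) = -25*sin(5*x).
Expand u² and (u')² and integrate term by term on (0, π), using: for integers n ≥ 1, ∫_0^π sin²(nx) dx = ∫_0^π cos²(nx) dx = π/2; for n ≠ n', ∫_0^π sin(nx)sin(n'x) dx = ∫_0^π cos(nx)cos(n'x) dx = 0; and by product-to-sum, ∫_0^π sin(nx)cos(n'x) dx = ½∫_0^π [sin((n+n')x) + sin((n−n')x)] dx, which is 0 when n+n' is even and 2n/(n²−n'²) when n+n' is odd (it need not vanish on (0, π)).
  u² squared terms: (5)²·∫cos(5x)² dx = 25·π/2 = 25*π/2.
  So ∫_0^π u² dx = 25*π/2.
  (u')² squared terms: (-25)²·∫sin(5x)² dx = 625·π/2 = 625*π/2.
  So ∫_0^π (u')² dx = 625*π/2.
||u||_{H^1}^2 = (25*π/2) + (625*π/2) = 325*π.


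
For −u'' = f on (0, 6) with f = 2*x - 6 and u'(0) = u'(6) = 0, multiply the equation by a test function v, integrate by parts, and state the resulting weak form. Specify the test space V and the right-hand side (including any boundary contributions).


V = H^1(0, 6) (no boundary constraint on v; u is determined up to an additive constant); weak form: ∫_0^6 u'v' dx = ∫_0^6 (2*x - 6) v dx for all v ∈ V.

Multiply both sides by a test function v and integrate from 0 to 6:
  ∫_0^6 −u''(x) v(x) dx = ∫_0^6 f(x) v(x) dx.
Integrate the LHS by parts once:
  ∫_0^6 −u'' v dx = −[u'(x) v(x)]_0^6 + ∫_0^6 u'(x) v'(x) dx.
Thus ∫_0^6 u'(x) v'(x) dx = ∫_0^6 f(x) v(x) dx + [u'(x) v(x)]_0^6.
Choose V so that boundary terms are either known or forced to vanish.
u has homogeneous Neumann: u'(0) = u'(6) = 0. So [u' v]_0^6 = 0·v(6) − 0·v(0) = 0 for any v; take V = H^1(0, 6).
Weak formulation: find u (satisfying any essential BC) such that ∫_0^6 u'(x) v'(x) dx = ∫_0^6 f v dx for all v ∈ V (homogeneous Neumann, so boundary terms vanish).
Substituting f(x) = 2*x - 6, the right-hand side is ∫_0^6 (2*x - 6) v dx.
Compatibility check (pure Neumann): taking v ≡ 1 ∈ V gives 0 = ∫_0^6 f dx + (0) − (0), i.e. ∫_0^6 f dx must equal u'(0) − u'(6) = 0. Indeed ∫_0^6 (2*x - 6) dx = 0, so the data are compatible. The solution is then unique only up to an additive constant (fix it e.g. by requiring ∫_0^6 u dx = 0).


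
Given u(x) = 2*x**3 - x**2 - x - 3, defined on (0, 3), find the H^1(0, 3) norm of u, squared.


||u||_{H^1}^2 = 122151/70

The H^1 norm (squared) on an interval (0, L) is
  ||u||_{H^1}^2 = ∫_0^L u(x)^2 dx + ∫_0^L u'(x)^2 dx.
Compute u'(x) = 6*x**2 - 2*x - 1.
Then u(x)^2 = 4*x**6 - 4*x**5 - 3*x**4 - 10*x**3 + 7*x**2 + 6*x + 9 and u'(x)^2 = 36*x**4 - 24*x**3 - 8*x**2 + 4*x + 1.
Integrate each monomial from 0 to 3 using ∫_0^3 c·x^n dx = c·3^(n+1)/(n+1):
  ∫_0^3 u(x)^2 dx = ∫_0^3 (4*x^6 - 4*x^5 - 3*x^4 - 10*x^3 + 7*x^2 + 6*x + 9) dx. Term by term:
    ∫_0^3 4*x^6 dx = 8748/7;  ∫_0^3 -4*x^5 dx = -486;  ∫_0^3 -3*x^4 dx = -729/5;
    ∫_0^3 -10*x^3 dx = -405/2;  ∫_0^3 7*x^2 dx = 63;  ∫_0^3 6*x dx = 27;
    ∫_0^3 9 dx = 27.
  Sum: 8748/7 − 486 − 729/5 − 405/2 + 63 + 27 + 27 = 37269/70.
  ∫_0^3 u'(x)^2 dx = ∫_0^3 (36*x^4 - 24*x^3 - 8*x^2 + 4*x + 1) dx. Term by term:
    ∫_0^3 36*x^4 dx = 8748/5;  ∫_0^3 -24*x^3 dx = -486;  ∫_0^3 -8*x^2 dx = -72;
    ∫_0^3 4*x dx = 18;  ∫_0^3 1 dx = 3.
  Sum: 8748/5 − 486 − 72 + 18 + 3 = 6063/5.
Adding: ||u||_{H^1}^2 = 37269/70 + 6063/5 = 122151/70.


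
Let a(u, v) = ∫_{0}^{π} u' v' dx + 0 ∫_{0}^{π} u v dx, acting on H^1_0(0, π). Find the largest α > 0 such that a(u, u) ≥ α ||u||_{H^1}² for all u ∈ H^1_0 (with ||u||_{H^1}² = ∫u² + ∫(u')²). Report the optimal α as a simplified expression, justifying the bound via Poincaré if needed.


α = 1/2

Coercivity of a(·,·) on H^1_0(0, π) means a(u, u) ≥ α ||u||_{H^1}² for every u ∈ H^1_0.
The interval has length L = π, and Poincaré/coercivity depend only on L. Here a(u, u) = ∫(u')² + (0)·∫u².
Here c = 0, so a(u,u) = ∫(u')² alone. The condition a(u,u) ≥ α||u||_{H^1}² reads (1−α)∫(u')² ≥ (α−c)∫u². Any admissible α is ≤ 1 (rapidly oscillating u have ∫u²/∫(u')² → 0), and α = 1 would force 0 ≥ (1−c)∫u², impossible since c < 1; so 1−α > 0. By the sharp Poincaré inequality on H^1_0 of an interval of length L, ∫(u')² ≥ (π/L)²∫u² with equality for the first sine mode sin(π(x−x₀)/L) (x₀ the left endpoint), so the inequality holds for all u iff (1−α)(π/L)² ≥ α − c, i.e. α ≤ ((π/L)² + c)/((π/L)² + 1) = (1 + c(L/π)²)/(1 + (L/π)²). (Direct route, valid since c ≤ 0: Poincaré gives c∫u² ≥ c(L/π)²∫(u')², so a(u,u) ≥ (1 + c(L/π)²)∫(u')², while ||u||_{H^1}² ≤ (1 + (L/π)²)∫(u')²; dividing yields the same α.) With (π/L)² = 1 and c = 0, the largest admissible constant is α = ((π/L)² + c)/((π/L)² + 1).
Simplifying, α = 1/2.


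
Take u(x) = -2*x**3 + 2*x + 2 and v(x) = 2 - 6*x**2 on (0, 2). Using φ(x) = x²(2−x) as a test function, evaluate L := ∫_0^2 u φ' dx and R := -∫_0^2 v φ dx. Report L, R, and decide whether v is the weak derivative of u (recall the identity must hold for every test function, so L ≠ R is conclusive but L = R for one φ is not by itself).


LHS = 152/15, RHS = 152/15. Yes, v = u' weakly.

u(x) = -2*x**3 + 2*x + 2, classical derivative u'(x) = 2 - 6*x**2.
φ(x) = x²(2−x), so φ'(x) = x*(4 - 3*x).
Note φ(0) = φ(2) = 0, so the boundary term u·φ vanishes.
LHS = ∫_0^2 u(x) φ'(x) dx = ∫_0^2 (6*x^5 - 8*x^4 - 6*x^3 + 2*x^2 + 8*x) dx. Term by term:
  ∫_0^2 6*x^5 dx = 64;  ∫_0^2 -8*x^4 dx = -256/5;  ∫_0^2 -6*x^3 dx = -24;
  ∫_0^2 2*x^2 dx = 16/3;  ∫_0^2 8*x dx = 16.
Sum: 64 − 256/5 − 24 + 16/3 + 16 = 152/15.
So LHS = 152/15.
∫_0^2 v(x) φ(x) dx = ∫_0^2 (6*x^5 - 12*x^4 - 2*x^3 + 4*x^2) dx. Term by term:
  ∫_0^2 6*x^5 dx = 64;  ∫_0^2 -12*x^4 dx = -384/5;  ∫_0^2 -2*x^3 dx = -8;
  ∫_0^2 4*x^2 dx = 32/3.
Sum: 64 − 384/5 − 8 + 32/3 = -152/15.
So RHS = -∫_0^2 v(x) φ(x) dx = 152/15.
LHS = RHS, so the identity holds for this test φ.
Moreover u is smooth here and v(x) = u'(x) = 2 - 6*x**2 pointwise, so the identity holds for every test function. Hence v is the weak derivative of u.


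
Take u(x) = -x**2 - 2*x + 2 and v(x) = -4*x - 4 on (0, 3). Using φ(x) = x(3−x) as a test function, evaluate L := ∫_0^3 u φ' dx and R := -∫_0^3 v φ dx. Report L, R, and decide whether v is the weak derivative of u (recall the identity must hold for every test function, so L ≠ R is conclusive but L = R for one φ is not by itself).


LHS = 45/2, RHS = 45. No, v is not the weak derivative of u.

u(x) = -x**2 - 2*x + 2, classical derivative u'(x) = -2*x - 2.
φ(x) = x(3−x), so φ'(x) = 3 - 2*x.
Note φ(0) = φ(3) = 0, so the boundary term u·φ vanishes.
LHS = ∫_0^3 u(x) φ'(x) dx = ∫_0^3 (2*x^3 + x^2 - 10*x + 6) dx. Term by term:
  ∫_0^3 2*x^3 dx = 81/2;  ∫_0^3 x^2 dx = 9;  ∫_0^3 -10*x dx = -45;
  ∫_0^3 6 dx = 18.
Sum: 81/2 + 9 − 45 + 18 = 45/2.
So LHS = 45/2.
∫_0^3 v(x) φ(x) dx = ∫_0^3 (4*x^3 - 8*x^2 - 12*x) dx. Term by term:
  ∫_0^3 4*x^3 dx = 81;  ∫_0^3 -8*x^2 dx = -72;  ∫_0^3 -12*x dx = -54.
Sum: 81 − 72 − 54 = -45.
So RHS = -∫_0^3 v(x) φ(x) dx = 45.
LHS − RHS = -45/2 ≠ 0, so the identity fails.
(For a valid weak derivative the identity must hold for EVERY test function, in particular this one. The failure shows v is NOT the weak derivative of u.)
Correct weak derivative would be u'(x) = -2*x - 2.


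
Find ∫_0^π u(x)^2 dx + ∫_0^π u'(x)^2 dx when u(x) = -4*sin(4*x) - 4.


||u||_{H^1(0,π)}^2 = 152*π

u'(x) = -16*cos(4*x).
Expand u² and (u')² and integrate term by term on (0, π), using: for integers n ≥ 1, ∫_0^π sin²(nx) dx = ∫_0^π cos²(nx) dx = π/2; for n ≠ n', ∫_0^π sin(nx)sin(n'x) dx = ∫_0^π cos(nx)cos(n'x) dx = 0; and by product-to-sum, ∫_0^π sin(nx)cos(n'x) dx = ½∫_0^π [sin((n+n')x) + sin((n−n')x)] dx, which is 0 when n+n' is even and 2n/(n²−n'²) when n+n' is odd (it need not vanish on (0, π)). For the constant mode: ∫_0^π 1 dx = π, ∫_0^π cos(nx) dx = 0, ∫_0^π sin(nx) dx = (1−(−1)^n)/n.
  u² squared terms: (-4)²·∫1 dx = 16·π = 16*π;  (-4)²·∫sin(4x)² dx = 16·π/2 = 8*π.
  u² cross terms: 2·(-4)·(-4)·∫1·sin(4x) dx = 32·(0) = 0.
  So ∫_0^π u² dx = 16*π + 8*π + 0 = 24*π.
  (u')² squared terms: (-16)²·∫cos(4x)² dx = 256·π/2 = 128*π.
  So ∫_0^π (u')² dx = 128*π.
||u||_{H^1}^2 = (24*π) + (128*π) = 152*π.


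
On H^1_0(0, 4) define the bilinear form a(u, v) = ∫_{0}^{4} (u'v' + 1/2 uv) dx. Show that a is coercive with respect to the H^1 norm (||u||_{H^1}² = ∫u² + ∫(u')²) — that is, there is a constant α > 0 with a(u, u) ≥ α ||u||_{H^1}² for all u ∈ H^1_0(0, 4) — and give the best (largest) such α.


α = (8 + π^2)/(π^2 + 16)

Coercivity of a(·,·) on H^1_0(0, 4) means a(u, u) ≥ α ||u||_{H^1}² for every u ∈ H^1_0.
The interval has length L = 4, and Poincaré/coercivity depend only on L. Here a(u, u) = ∫(u')² + (1/2)·∫u².
Here 0 < c = 1/2 < 1. The condition a(u,u) ≥ α||u||_{H^1}² reads (1−α)∫(u')² ≥ (α−c)∫u². Any admissible α is ≤ 1 (rapidly oscillating u have ∫u²/∫(u')² → 0), and α = 1 would force 0 ≥ (1−c)∫u², impossible since c < 1; so 1−α > 0. By the sharp Poincaré inequality on H^1_0 of an interval of length L, ∫(u')² ≥ (π/L)²∫u² with equality for the first sine mode sin(π(x−x₀)/L) (x₀ the left endpoint), so the inequality holds for all u iff (1−α)(π/L)² ≥ α − c, i.e. α ≤ ((π/L)² + c)/((π/L)² + 1) = (1 + c(L/π)²)/(1 + (L/π)²). With (π/L)² = π^2/16 and c = 1/2, the largest admissible constant is α = ((π/L)² + c)/((π/L)² + 1).
Simplifying, α = (8 + π^2)/(π^2 + 16).


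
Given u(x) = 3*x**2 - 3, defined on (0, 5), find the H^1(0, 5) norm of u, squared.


||u||_{H^1}^2 = 6420

The H^1 norm (squared) on an interval (0, L) is
  ||u||_{H^1}^2 = ∫_0^L u(x)^2 dx + ∫_0^L u'(x)^2 dx.
Compute u'(x) = 6*x.
Then u(x)^2 = 9*x**4 - 18*x**2 + 9 and u'(x)^2 = 36*x**2.
Integrate each monomial from 0 to 5 using ∫_0^5 c·x^n dx = c·5^(n+1)/(n+1):
  ∫_0^5 u(x)^2 dx = ∫_0^5 (9*x^4 - 18*x^2 + 9) dx. Term by term:
    ∫_0^5 9*x^4 dx = 5625;  ∫_0^5 -18*x^2 dx = -750;  ∫_0^5 9 dx = 45.
  Sum: 5625 − 750 + 45 = 4920.
  ∫_0^5 u'(x)^2 dx = ∫_0^5 (36*x^2) dx. Term by term:
    ∫_0^5 36*x^2 dx = 1500.
Adding: ||u||_{H^1}^2 = 4920 + 1500 = 6420.


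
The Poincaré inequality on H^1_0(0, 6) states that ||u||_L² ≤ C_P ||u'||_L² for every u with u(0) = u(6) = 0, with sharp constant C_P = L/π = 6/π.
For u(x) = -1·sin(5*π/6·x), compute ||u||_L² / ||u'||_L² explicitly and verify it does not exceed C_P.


||u||_L² / ||u'||_L² = 6/(5*π) < C_P = 6/π.

u(x) = -1·sin(5*π/6·x), so u'(x) = -5*π*cos(5*π*x/6)/6.
Writing u(x) = A·sin(kπx/L) with A = -1 and k = 5, use ∫_0^L sin²(kπx/L) dx = L/2 and ∫_0^L cos²(kπx/L) dx = L/2.
u² = 1·sin²(5*π/6·x) and (u')² = 25*π^2/36·cos²(5*π/6·x), and each of sin², cos² integrates to L/2 = 3 over (0, 6).
∫_0^6 u² dx = 3, so ||u||_L² = sqrt(3).
∫_0^6 (u')² dx = 25*π^2/12, so ||u'||_L² = 5*sqrt(3)*π/6.
Ratio ||u||_L² / ||u'||_L² = 6/(5*π).
Sharp Poincaré constant on H^1_0(0, 6) is C_P = L/π = 6/π, achieved by sin(π/6·x).
This is the k = 5 harmonic; the ratio L/(kπ) is strictly less than C_P = L/π, consistent with the sharp inequality ||u||_L² ≤ C_P ||u'||_L².


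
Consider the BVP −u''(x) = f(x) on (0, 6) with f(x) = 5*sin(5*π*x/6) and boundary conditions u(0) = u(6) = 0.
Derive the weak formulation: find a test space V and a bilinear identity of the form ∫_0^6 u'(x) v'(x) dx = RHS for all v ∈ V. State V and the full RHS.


V = H^1_0(0, 6) (so v(0) = v(6) = 0); weak form: ∫_0^6 u'v' dx = ∫_0^6 (5*sin(5*π*x/6)) v dx for all v ∈ V.

Multiply both sides by a test function v and integrate from 0 to 6:
  ∫_0^6 −u''(x) v(x) dx = ∫_0^6 f(x) v(x) dx.
Integrate the LHS by parts once:
  ∫_0^6 −u'' v dx = −[u'(x) v(x)]_0^6 + ∫_0^6 u'(x) v'(x) dx.
Thus ∫_0^6 u'(x) v'(x) dx = ∫_0^6 f(x) v(x) dx + [u'(x) v(x)]_0^6.
Choose V so that boundary terms are either known or forced to vanish.
u is Dirichlet: u(0) = u(6) = 0. Let V = H^1_0(0, 6); then v(0) = v(6) = 0, and [u' v]_0^6 = 0.
Weak formulation: find u (satisfying any essential BC) such that ∫_0^6 u'(x) v'(x) dx = ∫_0^6 f v dx for all v ∈ V.
Substituting f(x) = 5*sin(5*π*x/6), the right-hand side is ∫_0^6 (5*sin(5*π*x/6)) v dx.


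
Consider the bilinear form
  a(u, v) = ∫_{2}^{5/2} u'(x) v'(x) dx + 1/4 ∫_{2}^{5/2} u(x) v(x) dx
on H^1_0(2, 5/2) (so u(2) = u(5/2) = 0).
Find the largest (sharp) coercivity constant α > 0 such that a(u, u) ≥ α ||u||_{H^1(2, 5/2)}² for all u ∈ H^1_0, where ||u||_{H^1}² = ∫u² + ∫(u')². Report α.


α = (1 + 16*π^2)/(4*(1 + 4*π^2))

Coercivity of a(·,·) on H^1_0(2, 5/2) means a(u, u) ≥ α ||u||_{H^1}² for every u ∈ H^1_0.
The interval has length L = 1/2, and Poincaré/coercivity depend only on L. Here a(u, u) = ∫(u')² + (1/4)·∫u².
Here 0 < c = 1/4 < 1. The condition a(u,u) ≥ α||u||_{H^1}² reads (1−α)∫(u')² ≥ (α−c)∫u². Any admissible α is ≤ 1 (rapidly oscillating u have ∫u²/∫(u')² → 0), and α = 1 would force 0 ≥ (1−c)∫u², impossible since c < 1; so 1−α > 0. By the sharp Poincaré inequality on H^1_0 of an interval of length L, ∫(u')² ≥ (π/L)²∫u² with equality for the first sine mode sin(π(x−x₀)/L) (x₀ the left endpoint), so the inequality holds for all u iff (1−α)(π/L)² ≥ α − c, i.e. α ≤ ((π/L)² + c)/((π/L)² + 1) = (1 + c(L/π)²)/(1 + (L/π)²). With (π/L)² = 4*π^2 and c = 1/4, the largest admissible constant is α = ((π/L)² + c)/((π/L)² + 1).
Simplifying, α = (1 + 16*π^2)/(4*(1 + 4*π^2)).


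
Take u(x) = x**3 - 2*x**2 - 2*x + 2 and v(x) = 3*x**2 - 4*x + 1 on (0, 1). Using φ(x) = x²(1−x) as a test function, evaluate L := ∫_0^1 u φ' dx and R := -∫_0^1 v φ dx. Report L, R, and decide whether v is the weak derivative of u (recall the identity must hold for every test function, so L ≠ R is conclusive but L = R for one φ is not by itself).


LHS = 4/15, RHS = 1/60. No, v is not the weak derivative of u.

u(x) = x**3 - 2*x**2 - 2*x + 2, classical derivative u'(x) = 3*x**2 - 4*x - 2.
φ(x) = x²(1−x), so φ'(x) = x*(2 - 3*x).
Note φ(0) = φ(1) = 0, so the boundary term u·φ vanishes.
LHS = ∫_0^1 u(x) φ'(x) dx = ∫_0^1 (-3*x^5 + 8*x^4 + 2*x^3 - 10*x^2 + 4*x) dx. Term by term:
  ∫_0^1 -3*x^5 dx = -1/2;  ∫_0^1 8*x^4 dx = 8/5;  ∫_0^1 2*x^3 dx = 1/2;
  ∫_0^1 -10*x^2 dx = -10/3;  ∫_0^1 4*x dx = 2.
Sum: -1/2 + 8/5 + 1/2 − 10/3 + 2 = 4/15.
So LHS = 4/15.
∫_0^1 v(x) φ(x) dx = ∫_0^1 (-3*x^5 + 7*x^4 - 5*x^3 + x^2) dx. Term by term:
  ∫_0^1 -3*x^5 dx = -1/2;  ∫_0^1 7*x^4 dx = 7/5;  ∫_0^1 -5*x^3 dx = -5/4;
  ∫_0^1 x^2 dx = 1/3.
Sum: -1/2 + 7/5 − 5/4 + 1/3 = -1/60.
So RHS = -∫_0^1 v(x) φ(x) dx = 1/60.
LHS − RHS = 1/4 ≠ 0, so the identity fails.
(For a valid weak derivative the identity must hold for EVERY test function, in particular this one. The failure shows v is NOT the weak derivative of u.)
Correct weak derivative would be u'(x) = 3*x**2 - 4*x - 2.


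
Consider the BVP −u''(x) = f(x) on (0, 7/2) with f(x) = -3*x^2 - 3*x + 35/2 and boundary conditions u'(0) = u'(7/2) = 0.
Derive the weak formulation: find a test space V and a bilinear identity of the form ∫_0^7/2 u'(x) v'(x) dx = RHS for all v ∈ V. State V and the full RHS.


V = H^1(0, 7/2) (no boundary constraint on v; u is determined up to an additive constant); weak form: ∫_0^7/2 u'v' dx = ∫_0^7/2 (-3*x^2 - 3*x + 35/2) v dx for all v ∈ V.

Multiply both sides by a test function v and integrate from 0 to 7/2:
  ∫_0^7/2 −u''(x) v(x) dx = ∫_0^7/2 f(x) v(x) dx.
Integrate the LHS by parts once:
  ∫_0^7/2 −u'' v dx = −[u'(x) v(x)]_0^7/2 + ∫_0^7/2 u'(x) v'(x) dx.
Thus ∫_0^7/2 u'(x) v'(x) dx = ∫_0^7/2 f(x) v(x) dx + [u'(x) v(x)]_0^7/2.
Choose V so that boundary terms are either known or forced to vanish.
u has homogeneous Neumann: u'(0) = u'(7/2) = 0. So [u' v]_0^7/2 = 0·v(7/2) − 0·v(0) = 0 for any v; take V = H^1(0, 7/2).
Weak formulation: find u (satisfying any essential BC) such that ∫_0^7/2 u'(x) v'(x) dx = ∫_0^7/2 f v dx for all v ∈ V (homogeneous Neumann, so boundary terms vanish).
Substituting f(x) = -3*x^2 - 3*x + 35/2, the right-hand side is ∫_0^7/2 (-3*x^2 - 3*x + 35/2) v dx.
Compatibility check (pure Neumann): taking v ≡ 1 ∈ V gives 0 = ∫_0^7/2 f dx + (0) − (0), i.e. ∫_0^7/2 f dx must equal u'(0) − u'(7/2) = 0. Indeed ∫_0^7/2 (-3*x^2 - 3*x + 35/2) dx = 0, so the data are compatible. The solution is then unique only up to an additive constant (fix it e.g. by requiring ∫_0^7/2 u dx = 0).


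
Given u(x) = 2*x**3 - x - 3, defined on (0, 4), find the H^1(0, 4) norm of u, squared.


||u||_{H^1}^2 = 1575128/105

The H^1 norm (squared) on an interval (0, L) is
  ||u||_{H^1}^2 = ∫_0^L u(x)^2 dx + ∫_0^L u'(x)^2 dx.
Compute u'(x) = 6*x**2 - 1.
Then u(x)^2 = 4*x**6 - 4*x**4 - 12*x**3 + x**2 + 6*x + 9 and u'(x)^2 = 36*x**4 - 12*x**2 + 1.
Integrate each monomial from 0 to 4 using ∫_0^4 c·x^n dx = c·4^(n+1)/(n+1):
  ∫_0^4 u(x)^2 dx = ∫_0^4 (4*x^6 - 4*x^4 - 12*x^3 + x^2 + 6*x + 9) dx. Term by term:
    ∫_0^4 4*x^6 dx = 65536/7;  ∫_0^4 -4*x^4 dx = -4096/5;  ∫_0^4 -12*x^3 dx = -768;
    ∫_0^4 x^2 dx = 64/3;  ∫_0^4 6*x dx = 48;  ∫_0^4 9 dx = 36.
  Sum: 65536/7 − 4096/5 − 768 + 64/3 + 48 + 36 = 827444/105.
  ∫_0^4 u'(x)^2 dx = ∫_0^4 (36*x^4 - 12*x^2 + 1) dx. Term by term:
    ∫_0^4 36*x^4 dx = 36864/5;  ∫_0^4 -12*x^2 dx = -256;  ∫_0^4 1 dx = 4.
  Sum: 36864/5 − 256 + 4 = 35604/5.
Adding: ||u||_{H^1}^2 = 827444/105 + 35604/5 = 1575128/105.


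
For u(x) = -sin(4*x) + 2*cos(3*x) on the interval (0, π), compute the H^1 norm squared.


||u||_{H^1(0,π)}^2 = -320/7 + 57*π/2

u'(x) = -6*sin(3*x) - 4*cos(4*x).
Expand u² and (u')² and integrate term by term on (0, π), using: for integers n ≥ 1, ∫_0^π sin²(nx) dx = ∫_0^π cos²(nx) dx = π/2; for n ≠ n', ∫_0^π sin(nx)sin(n'x) dx = ∫_0^π cos(nx)cos(n'x) dx = 0; and by product-to-sum, ∫_0^π sin(nx)cos(n'x) dx = ½∫_0^π [sin((n+n')x) + sin((n−n')x)] dx, which is 0 when n+n' is even and 2n/(n²−n'²) when n+n' is odd (it need not vanish on (0, π)).
  u² squared terms: (-1)²·∫sin(4x)² dx = 1·π/2 = π/2;  (2)²·∫cos(3x)² dx = 4·π/2 = 2*π.
  u² cross terms: 2·(-1)·(2)·∫sin(4x)·cos(3x) dx = -4·(8/7) = -32/7.
  So ∫_0^π u² dx = π/2 + 2*π − 32/7 = -32/7 + 5*π/2.
  (u')² squared terms: (-6)²·∫sin(3x)² dx = 36·π/2 = 18*π;  (-4)²·∫cos(4x)² dx = 16·π/2 = 8*π.
  (u')² cross terms: 2·(-6)·(-4)·∫sin(3x)·cos(4x) dx = 48·(-6/7) = -288/7.
  So ∫_0^π (u')² dx = 18*π + 8*π − 288/7 = -288/7 + 26*π.
||u||_{H^1}^2 = (-32/7 + 5*π/2) + (-288/7 + 26*π) = -320/7 + 57*π/2.


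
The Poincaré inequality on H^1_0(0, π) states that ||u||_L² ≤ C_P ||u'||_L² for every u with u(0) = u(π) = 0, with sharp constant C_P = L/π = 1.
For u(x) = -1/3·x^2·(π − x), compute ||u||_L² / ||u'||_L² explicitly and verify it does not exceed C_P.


||u||_L² / ||u'||_L² = sqrt(14)*π/14 < C_P = 1.

u(x) = -1/3·x^2·(π − x), so u'(x) = x*(3*x - 2*π)/3.
u(x) = -1/3·x^2·(π − x) vanishes at x = 0 and x = π, so u ∈ H^1_0(0, π). Differentiate via the product rule and integrate the resulting polynomials term by term.
  ∫_0^π u² dx = ∫_0^π (x^6/9 - 2*π*x^5/9 + π^2*x^4/9) dx. Term by term:
    ∫_0^π x^6/9 dx = π^7/63;  ∫_0^π -2*π*x^5/9 dx = -π^7/27;  ∫_0^π π^2*x^4/9 dx = π^7/45.
  Sum: π^7/63 − π^7/27 + π^7/45 = π^7/945.
  ∫_0^π (u')² dx = ∫_0^π (x^4 - 4*π*x^3/3 + 4*π^2*x^2/9) dx. Term by term:
    ∫_0^π x^4 dx = π^5/5;  ∫_0^π -4*π*x^3/3 dx = -π^5/3;  ∫_0^π 4*π^2*x^2/9 dx = 4*π^5/27.
  Sum: π^5/5 − π^5/3 + 4*π^5/27 = 2*π^5/135.
∫_0^π u² dx = π^7/945, so ||u||_L² = sqrt(105)*π^(7/2)/315.
∫_0^π (u')² dx = 2*π^5/135, so ||u'||_L² = sqrt(30)*π^(5/2)/45.
Ratio ||u||_L² / ||u'||_L² = sqrt(14)*π/14.
Sharp Poincaré constant on H^1_0(0, π) is C_P = L/π = 1, achieved by sin(x).
A polynomial bump cannot attain the sharp Poincaré constant (only the first sine eigenfunction does), so the ratio is strictly less than C_P, consistent with ||u||_L² ≤ C_P ||u'||_L².


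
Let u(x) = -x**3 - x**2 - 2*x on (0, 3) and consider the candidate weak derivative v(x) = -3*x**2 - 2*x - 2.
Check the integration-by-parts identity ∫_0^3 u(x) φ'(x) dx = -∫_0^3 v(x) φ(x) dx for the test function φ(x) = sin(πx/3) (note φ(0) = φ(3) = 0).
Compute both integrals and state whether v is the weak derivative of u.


LHS = -324/π^3 + 111/π, RHS = -324/π^3 + 111/π. Yes, v = u' weakly.

u(x) = -x**3 - x**2 - 2*x, classical derivative u'(x) = -3*x**2 - 2*x - 2.
φ(x) = sin(πx/3), so φ'(x) = π*cos(π*x/3)/3.
Note φ(0) = φ(3) = 0, so the boundary term u·φ vanishes.
LHS = ∫_0^3 u(x) φ'(x) dx = ∫_0^3 (-π*x^3*cos(π*x/3)/3 - π*x^2*cos(π*x/3)/3 - 2*π*x*cos(π*x/3)/3) dx. Term by term:
  ∫_0^3 -2*π*x*cos(π*x/3)/3 dx = 12/π;  ∫_0^3 -π*x^2*cos(π*x/3)/3 dx = 18/π;  ∫_0^3 -π*x^3*cos(π*x/3)/3 dx = -324/π^3 + 81/π.
Sum: 12/π + 18/π + -324/π^3 + 81/π = -324/π^3 + 111/π.
So LHS = -324/π^3 + 111/π.
∫_0^3 v(x) φ(x) dx = ∫_0^3 (-3*x^2*sin(π*x/3) - 2*x*sin(π*x/3) - 2*sin(π*x/3)) dx. Term by term:
  ∫_0^3 -2*sin(π*x/3) dx = -12/π;  ∫_0^3 -3*x^2*sin(π*x/3) dx = -81/π + 324/π^3;  ∫_0^3 -2*x*sin(π*x/3) dx = -18/π.
Sum: -12/π + -81/π + 324/π^3 − 18/π = -111/π + 324/π^3.
So RHS = -∫_0^3 v(x) φ(x) dx = -324/π^3 + 111/π.
LHS = RHS, so the identity holds for this test φ.
Moreover u is smooth here and v(x) = u'(x) = -3*x**2 - 2*x - 2 pointwise, so the identity holds for every test function. Hence v is the weak derivative of u.
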